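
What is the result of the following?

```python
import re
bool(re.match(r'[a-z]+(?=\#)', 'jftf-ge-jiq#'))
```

The positive lookaround only admits positions where the adjacent text matches; those characters stay outside the span.
With `match`, the pattern is implicitly anchored at the beginning.
Here the string doesn't start with a match, so the call returns None, and `bool(None)` is False.

False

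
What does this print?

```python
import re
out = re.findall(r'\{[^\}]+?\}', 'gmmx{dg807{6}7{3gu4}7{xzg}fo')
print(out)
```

['{dg807{6}', '{3gu4}', '{xzg}']

Scanning left to right: at [4:13] → '{dg807{6}'; at [14:20] → '{3gu4}'; at [21:26] → '{xzg}'.
No capturing groups, so `findall` returns the 3 full match strings.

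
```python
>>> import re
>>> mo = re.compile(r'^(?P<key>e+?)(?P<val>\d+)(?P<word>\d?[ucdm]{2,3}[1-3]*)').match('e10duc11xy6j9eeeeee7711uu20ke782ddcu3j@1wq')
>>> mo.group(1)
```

This matches anchored at the start of the string; then one or more of a literal 'e' (lazy) (captured as 'key'); then one or more of a digit (captured as 'val'); then optionally a digit, then 2 to 3 of one of [ucdm], then zero or more of a character in [1-3] (captured as 'word').
With `match`, the pattern is implicitly anchored at the beginning.
The match spans [0:8] → 'e10duc11'.
Captured: group 1 = 'e', group 2 = '10', group 3 = 'duc11'.

'e'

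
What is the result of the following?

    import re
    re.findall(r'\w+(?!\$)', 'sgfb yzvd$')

['sgfb', 'yzv']

A negative assertion filters positions out without eating any characters.
Matches: at [0:4] → 'sgfb'; at [5:8] → 'yzv'.
Since nothing is captured, `findall` lists the 2 matched substrings directly.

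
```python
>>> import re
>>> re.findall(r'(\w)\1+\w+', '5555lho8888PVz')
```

After group 1 captures some text, `\1` only succeeds where that same text appears again.
Because there's exactly one group, `findall` drops the full match and keeps group 1 from the one hit.

['5']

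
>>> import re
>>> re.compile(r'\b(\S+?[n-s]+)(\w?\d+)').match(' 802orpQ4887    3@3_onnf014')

None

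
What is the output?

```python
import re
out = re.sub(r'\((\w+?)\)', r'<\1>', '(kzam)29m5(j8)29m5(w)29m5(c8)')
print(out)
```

<kzam>29m5<j8>29m5<w>29m5<c8>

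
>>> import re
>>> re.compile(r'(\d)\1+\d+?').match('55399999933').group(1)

The match spans [0:3] → '553'.
Captured: group 1 = '5'.

'5'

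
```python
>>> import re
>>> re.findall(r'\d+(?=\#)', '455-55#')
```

['55']

The lookaround is zero-width — it requires the adjacent text to match without consuming it, so the asserted text isn't part of the match.
With no groups in the pattern, `findall` gives back each whole match — 1 here.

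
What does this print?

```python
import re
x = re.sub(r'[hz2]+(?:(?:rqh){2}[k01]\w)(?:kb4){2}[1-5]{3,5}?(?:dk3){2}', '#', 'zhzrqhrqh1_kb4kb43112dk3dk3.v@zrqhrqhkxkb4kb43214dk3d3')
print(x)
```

#.v@zrqhrqhkxkb4kb43214dk3d3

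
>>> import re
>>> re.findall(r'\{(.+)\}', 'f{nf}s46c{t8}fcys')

['nf}s46c{t8']

Walking the string: at [1:13] match '{nf}s46c{t8}', group 1 = 'nf}s46c{t8'.
One capturing group, so `findall` returns just the captured substring from the one match — 1 in all.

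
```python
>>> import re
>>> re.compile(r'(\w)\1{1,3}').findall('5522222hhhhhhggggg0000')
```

A backreference is literal: `\1` must see the identical characters the first group matched.
Because there's exactly one group, `findall` drops the full match and keeps group 1 from each hit.

['5', '2', 'h', 'h', 'g', '0']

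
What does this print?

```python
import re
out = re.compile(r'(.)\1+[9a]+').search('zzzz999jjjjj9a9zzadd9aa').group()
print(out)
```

zzzz999

`\1` has to match the exact text group 1 already captured.
`re.search` scans for the first position where the pattern succeeds.
The match spans [0:7] → 'zzzz999'.
Captured: group 1 = 'z'.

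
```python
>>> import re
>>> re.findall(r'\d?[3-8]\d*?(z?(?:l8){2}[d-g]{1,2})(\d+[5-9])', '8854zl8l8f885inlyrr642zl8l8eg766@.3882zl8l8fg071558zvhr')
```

[('zl8l8f', '885'), ('zl8l8eg', '766'), ('zl8l8fg', '071558')]

Pattern: optionally a digit, then a character in [3-8], then zero or more of a digit (lazy); then optionally a literal 'z', then the literal 'l8' repeated 2 times, then 1 to 2 of a character in [d-g] (captured); then one or more of a digit, then a character in [5-9] (captured).
Walking the string: at [0:13] match '8854zl8l8f885', groups = ('zl8l8f', '885'); at [19:32] match '642zl8l8eg766', groups = ('zl8l8eg', '766'); at [34:51] match '3882zl8l8fg071558', groups = ('zl8l8fg', '071558').
Multiple groups make `findall` return tuples — one 2-tuple for each match.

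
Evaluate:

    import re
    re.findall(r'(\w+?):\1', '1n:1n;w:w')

`\1` is not a pattern — it's the concrete string captured by group 1, re-applied verbatim.
Matches: at [0:5] match '1n:1n', group 1 = '1n'; at [6:9] match 'w:w', group 1 = 'w'.
`findall` collects group 1 from each match (2 total).

['1n', 'w']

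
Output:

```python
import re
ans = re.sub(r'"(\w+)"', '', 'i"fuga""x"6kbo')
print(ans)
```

i6kbo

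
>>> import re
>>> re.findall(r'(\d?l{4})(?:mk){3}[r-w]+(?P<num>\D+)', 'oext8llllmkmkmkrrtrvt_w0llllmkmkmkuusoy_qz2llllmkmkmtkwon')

[('8llll', '_w'), ('0llll', 'oy_qz')]

Multiple groups make `findall` return tuples — one 2-tuple for each match.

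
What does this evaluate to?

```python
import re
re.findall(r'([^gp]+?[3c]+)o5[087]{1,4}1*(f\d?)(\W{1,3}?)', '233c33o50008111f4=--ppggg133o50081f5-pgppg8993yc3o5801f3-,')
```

[('233c33', 'f4', '='), ('133', 'f5', '-'), ('8993yc3', 'f3', '-')]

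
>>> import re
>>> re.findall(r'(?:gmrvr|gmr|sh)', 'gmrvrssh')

['gmrvr', 'sh']

Alternation isn't longest-match — the leftmost alternative that fits at this position is chosen.
`findall` yields the raw match text (2 of them) because the pattern has no groups.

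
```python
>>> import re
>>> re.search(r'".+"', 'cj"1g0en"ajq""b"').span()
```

`re.search` tries every starting position until one works.
The match spans [2:16] → '"1g0en"ajq""b"'.

(2, 16)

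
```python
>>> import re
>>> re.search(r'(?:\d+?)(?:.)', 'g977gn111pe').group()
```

The pattern matches one or more of a digit (lazy) (non-capturing group); then any character (non-capturing group).
With the lazy modifier that quantifier settles for the fewest repetitions that let the rest of the pattern succeed (the atoms after it are unaffected and can still be greedy).
Unlike `match`, `search` isn't anchored — it looks for the pattern anywhere in the string.
The match spans [1:3] → '97'.

'97'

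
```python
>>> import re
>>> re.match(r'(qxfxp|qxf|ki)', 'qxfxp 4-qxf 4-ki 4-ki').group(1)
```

The match spans [0:5] → 'qxfxp'.
Captured: group 1 = 'qxfxp'.

'qxfxp'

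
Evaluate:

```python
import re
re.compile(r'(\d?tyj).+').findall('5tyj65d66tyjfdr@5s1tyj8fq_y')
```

The pattern matches optionally a digit, then the literal 'tyj' (captured); then one or more of any character.
Walking the string: at [0:27] match '5tyj65d66tyjfdr@5s1tyj8fq_y', group 1 = '5tyj'.
`findall` collects group 1 from the one match (1 total).

['5tyj']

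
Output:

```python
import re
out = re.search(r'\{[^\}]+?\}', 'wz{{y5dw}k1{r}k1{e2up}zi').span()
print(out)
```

`search` walks the string left to right and returns the first match it finds.
The match spans [2:9] → '{{y5dw}'.

(2, 9)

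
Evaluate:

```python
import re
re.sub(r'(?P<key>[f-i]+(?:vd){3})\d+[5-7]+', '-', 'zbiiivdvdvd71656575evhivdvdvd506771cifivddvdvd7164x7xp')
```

Pattern: one or more of a character in [f-i], then the literal 'vd' repeated 3 times (captured as 'key'); then one or more of a digit; then one or more of a character in [5-7].
`sub` substitutes '-' at each match site.

'zb-ev-1cifivddvdvd7164x7xp'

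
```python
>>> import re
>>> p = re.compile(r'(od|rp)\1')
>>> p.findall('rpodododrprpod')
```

`\1` is not a pattern — it's the concrete string captured by group 1, re-applied verbatim.
Because there's exactly one group, `findall` drops the full match and keeps group 1 from each hit.

['od', 'rp']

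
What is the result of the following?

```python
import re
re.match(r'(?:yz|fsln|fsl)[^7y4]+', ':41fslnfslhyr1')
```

None

`re.match` won't scan ahead — the pattern has to work from the very first character.
Here position 0 doesn't satisfy it, so the call returns None.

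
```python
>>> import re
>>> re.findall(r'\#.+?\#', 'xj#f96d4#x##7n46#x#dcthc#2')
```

['#f96d4#', '##7n46#', '#dcthc#']

Because the quantifier is non-greedy, it stops expanding at the earliest point where the rest of the pattern can succeed.
Scanning left to right: at [2:9] → '#f96d4#'; at [10:17] → '##7n46#'; at [18:25] → '#dcthc#'.
Since nothing is captured, `findall` lists the 3 matched substrings directly.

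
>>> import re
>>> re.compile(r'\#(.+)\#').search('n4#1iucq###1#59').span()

`search` walks the string left to right and returns the first match it finds.
The match spans [2:13] → '#1iucq###1#'.
Captured: group 1 = '1iucq###1'.

(2, 13)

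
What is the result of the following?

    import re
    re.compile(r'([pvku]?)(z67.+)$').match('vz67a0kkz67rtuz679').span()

Pattern: optionally one of [pvku] (captured); then the literal 'z67', then one or more of any character (captured); then anchored at the end.
`re.match` only tries the pattern at the start of the string.
The match spans [0:18] → 'vz67a0kkz67rtuz679'.
Captured: group 1 = 'v', group 2 = 'z67a0kkz67rtuz679'.

(0, 18)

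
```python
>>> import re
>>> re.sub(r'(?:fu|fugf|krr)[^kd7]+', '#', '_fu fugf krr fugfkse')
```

'_##kse'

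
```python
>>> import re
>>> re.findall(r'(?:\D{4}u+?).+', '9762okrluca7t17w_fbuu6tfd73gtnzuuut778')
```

The pattern matches exactly 4 of a non-digit, then one or more of a literal 'u' (lazy) (non-capturing group); then one or more of any character.
Scanning left to right: at [4:38] → 'okrluca7t17w_fbuu6tfd73gtnzuuut778'.
Since nothing is captured, `findall` lists the 1 matched substring directly.

['okrluca7t17w_fbuu6tfd73gtnzuuut778']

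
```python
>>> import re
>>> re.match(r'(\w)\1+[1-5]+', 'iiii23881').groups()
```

The match spans [0:6] → 'iiii23'.
Captured: group 1 = 'i'.

('i',)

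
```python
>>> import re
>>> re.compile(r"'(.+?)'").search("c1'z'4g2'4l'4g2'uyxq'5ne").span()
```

(2, 5)

The `?` after the quantifier makes it lazy — it takes as little as possible before letting the rest of the pattern try.
The match spans [2:5] → "'z'".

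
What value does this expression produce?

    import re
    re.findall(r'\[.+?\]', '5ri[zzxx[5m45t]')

['[zzxx[5m45t]']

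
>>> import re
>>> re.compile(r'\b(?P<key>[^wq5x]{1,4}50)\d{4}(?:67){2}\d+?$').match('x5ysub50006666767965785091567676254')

None

This matches a word boundary (`\b`, zero-width); then 1 to 4 of any character except [wq5x], then the literal '50' (captured as 'key'); then exactly 4 of a digit, then the literal '67' repeated 2 times, then one or more of a digit (lazy); then anchored at the end.
`match` is anchored at position 0; if the pattern doesn't fit there, it returns None.
Here position 0 doesn't satisfy it, so the call returns None.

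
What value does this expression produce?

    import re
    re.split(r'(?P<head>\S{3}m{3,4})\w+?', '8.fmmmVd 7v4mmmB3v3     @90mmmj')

This matches exactly 3 of a non-whitespace character, then 3 to 4 of the literal 'm' (captured as 'head'); then one or more of a word character (lazy).
Matches to split on: at [0:7] → '8.fmmmV'; at [9:16] → '7v4mmmB'; at [24:31] → '@90mmmj'.
The group in the pattern means `split` returns the separators' captures alongside the pieces.

['', '8.fmmm', 'd ', '7v4mmm', '3v3     ', '@90mmm', '']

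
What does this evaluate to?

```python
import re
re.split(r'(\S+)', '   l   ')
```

['   ', 'l', '   ']

The pattern matches one or more of a non-whitespace character (captured).
Matches to split on: at [3:4] → 'l'.
Because the pattern has a capturing group, `split` also inserts each captured text between the pieces.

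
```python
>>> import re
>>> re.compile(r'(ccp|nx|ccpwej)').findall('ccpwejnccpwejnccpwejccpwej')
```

['ccp', 'ccp', 'ccp', 'ccp']

`|` is ordered: at each position the engine commits to the first alternative that works.
Matches: at [0:3] match 'ccp', group 1 = 'ccp'; at [7:10] match 'ccp', group 1 = 'ccp'; at [14:17] match 'ccp', group 1 = 'ccp'; at [20:23] match 'ccp', group 1 = 'ccp'.
One capturing group, so `findall` returns just the captured substring from each match — 4 in all.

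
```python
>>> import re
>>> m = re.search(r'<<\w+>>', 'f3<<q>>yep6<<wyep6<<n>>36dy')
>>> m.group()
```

'<<q>>'

`re.search` scans for the first position where the pattern succeeds.
The match spans [2:7] → '<<q>>'.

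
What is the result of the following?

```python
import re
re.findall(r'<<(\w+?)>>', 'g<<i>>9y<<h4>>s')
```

['i', 'h4']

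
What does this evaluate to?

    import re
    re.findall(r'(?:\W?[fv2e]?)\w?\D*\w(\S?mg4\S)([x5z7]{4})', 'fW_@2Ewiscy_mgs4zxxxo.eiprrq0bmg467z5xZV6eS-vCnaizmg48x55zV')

[('bmg46', '7z5x'), ('mg48', 'x55z')]

The pattern matches optionally a non-word character, then optionally one of [fv2e] (non-capturing group); then optionally a word character, then zero or more of a non-digit, then a word character; then optionally a non-whitespace character, then the literal 'mg4', then a non-whitespace character (captured); then exactly 4 of one of [x5z7] (captured).
`findall` packs the 2 group values into a tuple for every match.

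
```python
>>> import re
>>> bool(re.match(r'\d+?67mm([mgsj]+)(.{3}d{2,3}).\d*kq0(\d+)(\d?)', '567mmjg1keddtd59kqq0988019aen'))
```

False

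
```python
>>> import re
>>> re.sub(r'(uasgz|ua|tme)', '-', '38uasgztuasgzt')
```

'38-t-t'

Branches in `(...|...)` are attempted left-to-right; the first branch that allows the whole pattern to succeed is taken.
Matches: at [2:7] → 'uasgz'; at [8:13] → 'uasgz'.
`sub` substitutes '-' at each match site.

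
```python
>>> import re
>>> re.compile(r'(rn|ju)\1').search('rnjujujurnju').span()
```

`\1` is not a pattern — it's the concrete string captured by group 1, re-applied verbatim.
`search` walks the string left to right and returns the first match it finds.
The match spans [2:6] → 'juju'.
Captured: group 1 = 'ju'.

(2, 6)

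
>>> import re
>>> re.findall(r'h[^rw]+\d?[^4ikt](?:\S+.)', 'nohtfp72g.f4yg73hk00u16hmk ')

['htfp72g.f4yg73hk00u16hmk ']

This matches a literal 'h', then one or more of any character except [rw]; then optionally a digit, then any character except [4ikt]; then one or more of a non-whitespace character, then any character (non-capturing group).
Matches: at [2:27] → 'htfp72g.f4yg73hk00u16hmk '.
With no groups in the pattern, `findall` gives back each whole match — 1 here.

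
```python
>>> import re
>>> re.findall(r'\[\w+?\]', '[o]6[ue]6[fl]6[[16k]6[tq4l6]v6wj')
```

Walking the string: at [0:3] → '[o]'; at [4:8] → '[ue]'; at [9:13] → '[fl]'; at [15:20] → '[16k]'; at [21:28] → '[tq4l6]'.
Since nothing is captured, `findall` lists the 5 matched substrings directly.

['[o]', '[ue]', '[fl]', '[16k]', '[tq4l6]']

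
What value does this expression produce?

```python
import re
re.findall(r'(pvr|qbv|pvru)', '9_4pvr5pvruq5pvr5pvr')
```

['pvr', 'pvr', 'pvr', 'pvr']

Branches in `(...|...)` are attempted left-to-right; the first branch that allows the whole pattern to succeed is taken.
Walking the string: at [3:6] match 'pvr', group 1 = 'pvr'; at [7:10] match 'pvr', group 1 = 'pvr'; at [13:16] match 'pvr', group 1 = 'pvr'; at [17:20] match 'pvr', group 1 = 'pvr'.
With a single group, `findall` returns only what that group captured — 4 items.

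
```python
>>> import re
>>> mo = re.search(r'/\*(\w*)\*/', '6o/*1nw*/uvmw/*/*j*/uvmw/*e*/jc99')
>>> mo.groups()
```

('1nw',)

`re.search` scans for the first position where the pattern succeeds.
The match spans [2:9] → '/*1nw*/'.
Captured: group 1 = '1nw'.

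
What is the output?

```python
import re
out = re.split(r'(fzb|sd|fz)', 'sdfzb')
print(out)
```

['', 'sd', '', 'fzb', '']

The regex engine tests alternatives in the order written; an earlier branch that matches wins even if a later one would match more.
Matches to split on: at [0:2] → 'sd'; at [2:5] → 'fzb'.
The group in the pattern means `split` returns the separators' captures alongside the pieces.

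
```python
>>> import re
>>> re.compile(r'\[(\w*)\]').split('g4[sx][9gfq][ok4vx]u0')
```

['g4', 'sx', '', '9gfq', '', 'ok4vx', 'u0']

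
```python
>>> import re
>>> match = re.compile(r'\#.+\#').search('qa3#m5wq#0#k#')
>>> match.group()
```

'#m5wq#0#k#'

`re.search` scans for the first position where the pattern succeeds.
The match spans [3:13] → '#m5wq#0#k#'.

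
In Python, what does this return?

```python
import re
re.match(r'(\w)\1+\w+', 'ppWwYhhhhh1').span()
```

`re.match` only tries the pattern at the start of the string.
The match spans [0:11] → 'ppWwYhhhhh1'.

(0, 11)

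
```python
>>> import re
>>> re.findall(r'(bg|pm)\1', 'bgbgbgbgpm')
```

['bg', 'bg']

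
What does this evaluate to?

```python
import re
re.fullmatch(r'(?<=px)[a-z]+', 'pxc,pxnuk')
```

None

The positive lookaround only admits positions where the adjacent text matches; those characters stay outside the span.
For `fullmatch`, every character of the input must be accounted for by the pattern.
Here the string isn't matched end-to-end, so the call returns None.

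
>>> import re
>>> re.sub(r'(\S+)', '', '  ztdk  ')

'    '

Pattern: one or more of a non-whitespace character (captured).
Matches: at [2:6] → 'ztdk'.
`sub` substitutes '' at each match site.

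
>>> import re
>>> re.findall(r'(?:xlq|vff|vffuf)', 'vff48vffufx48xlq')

['vff', 'vff', 'xlq']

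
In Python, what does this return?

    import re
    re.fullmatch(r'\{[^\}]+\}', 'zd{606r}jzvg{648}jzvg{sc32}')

None

For `fullmatch`, every character of the input must be accounted for by the pattern.
Here there's no way to consume every character, so the call returns None.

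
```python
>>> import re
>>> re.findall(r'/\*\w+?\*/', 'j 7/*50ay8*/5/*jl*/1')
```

['/*50ay8*/', '/*jl*/']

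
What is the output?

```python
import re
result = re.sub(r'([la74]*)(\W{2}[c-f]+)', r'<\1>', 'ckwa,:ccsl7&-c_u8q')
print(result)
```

ckw<a>s<l7>_u8q

Pattern: zero or more of one of [la74] (captured); then exactly 2 of a non-word character, then one or more of a character in [c-f] (captured).
Matches: at [3:8] → 'a,:cc'; at [9:14] → 'l7&-c'.
Each match is replaced using the text its own group 1 captured.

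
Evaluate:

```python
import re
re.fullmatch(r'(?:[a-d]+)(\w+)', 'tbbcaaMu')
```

None

The pattern matches one or more of a character in [a-d] (non-capturing group); then one or more of a word character (captured).
`fullmatch` succeeds only if the pattern covers the string from start to end.
Here the pattern can't cover the whole string, so the call returns None.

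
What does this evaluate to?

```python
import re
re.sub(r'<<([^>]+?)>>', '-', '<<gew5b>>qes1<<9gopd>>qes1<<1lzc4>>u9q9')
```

`sub` substitutes '-' at each match site.

'-qes1-qes1-u9q9'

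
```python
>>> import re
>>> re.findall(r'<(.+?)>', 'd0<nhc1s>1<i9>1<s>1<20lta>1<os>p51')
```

Lazy quantifiers expand one character at a time until the remainder of the pattern can match.
Matches: at [2:9] match '<nhc1s>', group 1 = 'nhc1s'; at [10:14] match '<i9>', group 1 = 'i9'; at [15:18] match '<s>', group 1 = 's'; at [19:26] match '<20lta>', group 1 = '20lta'; at [27:31] match '<os>', group 1 = 'os'.
Because there's exactly one group, `findall` drops the full match and keeps group 1 from each hit.

['nhc1s', 'i9', 's', '20lta', 'os']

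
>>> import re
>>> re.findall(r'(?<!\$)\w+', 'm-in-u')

A negative assertion filters positions out without eating any characters.
Matches: at [0:1] → 'm'; at [2:4] → 'in'; at [5:6] → 'u'.
Since nothing is captured, `findall` lists the 3 matched substrings directly.

['m', 'in', 'u']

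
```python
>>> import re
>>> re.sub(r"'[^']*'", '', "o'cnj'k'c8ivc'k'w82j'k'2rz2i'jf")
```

'okkkjf'

Matches: at [1:6] → "'cnj'"; at [7:14] → "'c8ivc'"; at [15:21] → "'w82j'"; at [22:29] → "'2rz2i'".
Each match is replaced by ''.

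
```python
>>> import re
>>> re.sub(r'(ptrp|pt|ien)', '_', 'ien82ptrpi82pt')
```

The regex engine tests alternatives in the order written; an earlier branch that matches wins even if a later one would match more.
Matches: at [0:3] → 'ien'; at [5:9] → 'ptrp'; at [12:14] → 'pt'.
Each match is replaced by '_'.

'_82_i82_'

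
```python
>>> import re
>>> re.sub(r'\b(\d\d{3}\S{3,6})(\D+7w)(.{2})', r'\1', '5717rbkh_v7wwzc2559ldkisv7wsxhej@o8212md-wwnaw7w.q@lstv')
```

'5717rbkh_c2559ldkisv7wsxhej@o8212md-wwnaw7w.q@lstv'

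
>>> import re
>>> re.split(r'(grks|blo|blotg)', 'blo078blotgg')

The regex engine tests alternatives in the order written; an earlier branch that matches wins even if a later one would match more.
`re.split` interleaves the captured-group text with the surrounding fragments.

['', 'blo', '078', 'blo', 'tgg']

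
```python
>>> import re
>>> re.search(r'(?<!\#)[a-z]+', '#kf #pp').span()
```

Because the assertion is negative and zero-width, positions next to the forbidden text are skipped.
The match spans [2:3] → 'f'.

(2, 3)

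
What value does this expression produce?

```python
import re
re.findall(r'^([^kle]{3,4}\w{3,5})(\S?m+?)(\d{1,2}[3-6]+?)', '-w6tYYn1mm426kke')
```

This matches anchored at the start of the string; then 3 to 4 of any character except [kle], then 3 to 5 of a word character (captured); then optionally a non-whitespace character, then one or more of the literal 'm' (lazy) (captured); then 1 to 2 of a digit, then one or more of a character in [3-6] (lazy) (captured).
3 groups means the one result is a tuple of 3 captured strings — 1 here.

[('-w6tYYn1m', 'm', '426')]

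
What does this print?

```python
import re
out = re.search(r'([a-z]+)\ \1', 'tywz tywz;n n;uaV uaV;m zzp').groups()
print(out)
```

The match spans [0:9] → 'tywz tywz'.
Captured: group 1 = 'tywz'.

('tywz',)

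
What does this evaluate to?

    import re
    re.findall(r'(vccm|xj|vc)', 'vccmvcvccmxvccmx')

Branches in `(...|...)` are attempted left-to-right; the first branch that allows the whole pattern to succeed is taken.
Walking the string: at [0:4] match 'vccm', group 1 = 'vccm'; at [4:6] match 'vc', group 1 = 'vc'; at [6:10] match 'vccm', group 1 = 'vccm'; at [11:15] match 'vccm', group 1 = 'vccm'.
With a single group, `findall` returns only what that group captured — 4 items.

['vccm', 'vc', 'vccm', 'vccm']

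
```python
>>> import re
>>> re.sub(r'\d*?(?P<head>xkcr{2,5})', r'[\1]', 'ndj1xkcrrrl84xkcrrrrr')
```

This matches zero or more of a digit (lazy); then the literal 'xkc', then 2 to 5 of a literal 'r' (captured as 'head').
Matches: at [3:10] → '1xkcrrr'; at [11:21] → '84xkcrrrrr'.
Each match is replaced using the text its own group 1 captured.

'ndj[xkcrrr]l[xkcrrrrr]'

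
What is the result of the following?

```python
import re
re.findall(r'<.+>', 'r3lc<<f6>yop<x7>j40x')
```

['<<f6>yop<x7>']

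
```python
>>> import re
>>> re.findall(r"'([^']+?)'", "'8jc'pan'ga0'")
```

Because there's exactly one group, `findall` drops the full match and keeps group 1 from each hit.

['8jc', 'ga0']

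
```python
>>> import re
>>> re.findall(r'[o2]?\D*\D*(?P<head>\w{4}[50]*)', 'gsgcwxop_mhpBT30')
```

['BT30']

This matches optionally one of [o2], then zero or more of a non-digit, then zero or more of a non-digit; then exactly 4 of a word character, then zero or more of one of [50] (captured as 'head').
Walking the string: at [0:16] match 'gsgcwxop_mhpBT30', group 1 = 'BT30'.
Because there's exactly one group, `findall` drops the full match and keeps group 1 from the one hit.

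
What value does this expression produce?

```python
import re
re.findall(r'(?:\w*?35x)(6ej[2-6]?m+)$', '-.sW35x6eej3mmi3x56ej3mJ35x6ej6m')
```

['6ej6m']

This matches zero or more of a word character (lazy), then the literal '35x' (non-capturing group); then the literal '6ej', then optionally a character in [2-6], then one or more of the literal 'm' (captured); then anchored at the end.
Walking the string: at [2:32] match 'sW35x6eej3mmi3x56ej3mJ35x6ej6m', group 1 = '6ej6m'.
Because there's exactly one group, `findall` drops the full match and keeps group 1 from the one hit.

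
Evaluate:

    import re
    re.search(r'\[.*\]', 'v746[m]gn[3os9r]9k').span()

The match spans [4:16] → '[m]gn[3os9r]'.

(4, 16)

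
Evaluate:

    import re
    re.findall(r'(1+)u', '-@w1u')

This matches one or more of a literal '1' (captured); then a literal 'u'.
With a single group, `findall` returns only what that group captured — 1 item.

['1']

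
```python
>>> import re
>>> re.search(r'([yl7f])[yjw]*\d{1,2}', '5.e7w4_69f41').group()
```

'7w4'

The match spans [3:6] → '7w4'.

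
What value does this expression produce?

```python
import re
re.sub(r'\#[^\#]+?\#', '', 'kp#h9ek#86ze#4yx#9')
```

'kp86ze9'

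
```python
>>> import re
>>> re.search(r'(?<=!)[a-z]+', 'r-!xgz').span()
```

(3, 6)

The lookaround is zero-width — it requires the adjacent text to match without consuming it, so the asserted text isn't part of the match.
`re.search` scans for the first position where the pattern succeeds.
The match spans [3:6] → 'xgz'.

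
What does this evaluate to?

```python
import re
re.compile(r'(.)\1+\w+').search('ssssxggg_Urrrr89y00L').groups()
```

('s',)

The match spans [0:20] → 'ssssxggg_Urrrr89y00L'.
Captured: group 1 = 's'.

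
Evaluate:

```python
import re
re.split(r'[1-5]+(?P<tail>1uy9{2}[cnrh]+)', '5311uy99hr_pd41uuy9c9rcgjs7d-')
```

['', '1uy99hr', '_pd41uuy9c9rcgjs7d-']

The pattern matches one or more of a character in [1-5]; then the literal '1uy', then exactly 2 of a literal '9', then one or more of one of [cnrh] (captured as 'tail').
`re.split` interleaves the captured-group text with the surrounding fragments.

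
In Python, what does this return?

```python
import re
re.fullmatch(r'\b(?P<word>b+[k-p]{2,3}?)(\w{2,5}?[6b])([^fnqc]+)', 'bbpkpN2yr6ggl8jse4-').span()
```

Pattern: a word boundary (`\b`, zero-width); then one or more of the literal 'b', then 2 to 3 of a character in [k-p] (lazy) (captured as 'word'); then 2 to 5 of a word character (lazy), then one of [6b] (captured); then one or more of any character except [fnqc] (captured).
For `fullmatch`, every character of the input must be accounted for by the pattern.
The match spans [0:19] → 'bbpkpN2yr6ggl8jse4-'.
Captured: group 1 = 'bbpk', group 2 = 'pN2yr6', group 3 = 'ggl8jse4-'.

(0, 19)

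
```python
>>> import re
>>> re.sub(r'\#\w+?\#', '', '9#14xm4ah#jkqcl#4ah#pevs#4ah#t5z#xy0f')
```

'9jkqclpevst5z#xy0f'

Every occurrence is swapped for ''.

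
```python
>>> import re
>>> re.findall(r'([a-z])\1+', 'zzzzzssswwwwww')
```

`\1` is not a pattern — it's the concrete string captured by group 1, re-applied verbatim.
Matches: at [0:5] match 'zzzzz', group 1 = 'z'; at [5:8] match 'sss', group 1 = 's'; at [8:14] match 'wwwwww', group 1 = 'w'.
With a single group, `findall` returns only what that group captured — 3 items.

['z', 's', 'w']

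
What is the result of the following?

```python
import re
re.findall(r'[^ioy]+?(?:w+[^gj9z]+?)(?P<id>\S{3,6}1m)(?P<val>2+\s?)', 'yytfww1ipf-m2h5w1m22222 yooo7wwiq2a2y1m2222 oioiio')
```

[('-m2h5w1m', '22222 '), ('q2a2y1m', '2222 ')]

Pattern: one or more of any character except [ioy] (lazy); then one or more of the literal 'w', then one or more of any character except [gj9z] (lazy) (non-capturing group); then 3 to 6 of a non-whitespace character, then the literal '1m' (captured as 'id'); then one or more of the literal '2', then optionally whitespace (captured as 'val').
Lazy quantifiers expand one character at a time until the remainder of the pattern can match.
Scanning left to right: at [2:24] match 'tfww1ipf-m2h5w1m22222 ', groups = ('-m2h5w1m', '22222 '); at [28:44] match '7wwiq2a2y1m2222 ', groups = ('q2a2y1m', '2222 ').
Multiple groups make `findall` return tuples — one 2-tuple for each match.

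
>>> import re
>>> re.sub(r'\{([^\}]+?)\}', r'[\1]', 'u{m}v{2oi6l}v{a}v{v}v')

'u[m]v[2oi6l]v[a]v[v]v'

Matches: at [1:4] → '{m}'; at [5:12] → '{2oi6l}'; at [13:16] → '{a}'; at [17:20] → '{v}'.
`\1` in the replacement pulls in group 1's text for each match.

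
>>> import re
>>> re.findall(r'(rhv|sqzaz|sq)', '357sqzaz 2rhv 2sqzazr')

['sqzaz', 'rhv', 'sqzaz']

The regex engine tests alternatives in the order written; an earlier branch that matches wins even if a later one would match more.
With a single group, `findall` returns only what that group captured — 3 items.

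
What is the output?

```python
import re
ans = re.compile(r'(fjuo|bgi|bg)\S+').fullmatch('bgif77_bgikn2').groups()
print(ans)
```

`|` is ordered: at each position the engine commits to the first alternative that works.
`fullmatch` succeeds only if the pattern covers the string from start to end.
The match spans [0:13] → 'bgif77_bgikn2'.
Captured: group 1 = 'bgi'.

('bgi',)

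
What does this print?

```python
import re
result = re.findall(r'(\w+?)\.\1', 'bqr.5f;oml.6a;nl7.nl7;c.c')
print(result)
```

['nl7', 'c']

`\1` is not a pattern — it's the concrete string captured by group 1, re-applied verbatim.
Walking the string: at [14:21] match 'nl7.nl7', group 1 = 'nl7'; at [22:25] match 'c.c', group 1 = 'c'.
Because there's exactly one group, `findall` drops the full match and keeps group 1 from each hit.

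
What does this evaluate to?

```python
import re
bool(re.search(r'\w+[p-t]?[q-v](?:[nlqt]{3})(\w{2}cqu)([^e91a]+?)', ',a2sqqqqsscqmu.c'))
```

False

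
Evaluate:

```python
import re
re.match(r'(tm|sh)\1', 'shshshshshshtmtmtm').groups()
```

('sh',)

The match spans [0:4] → 'shsh'.
Captured: group 1 = 'sh'.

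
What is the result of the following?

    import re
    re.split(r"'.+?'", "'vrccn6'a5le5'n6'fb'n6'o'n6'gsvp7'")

['', 'a5le5', 'fb', 'o', "gsvp7'"]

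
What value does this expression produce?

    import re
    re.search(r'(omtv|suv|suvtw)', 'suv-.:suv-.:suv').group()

'suv'

The match spans [0:3] → 'suv'.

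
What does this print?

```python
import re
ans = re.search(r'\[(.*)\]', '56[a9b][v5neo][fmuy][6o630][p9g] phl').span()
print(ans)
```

`search` walks the string left to right and returns the first match it finds.
The match spans [2:32] → '[a9b][v5neo][fmuy][6o630][p9g]'.
Captured: group 1 = 'a9b][v5neo][fmuy][6o630][p9g'.

(2, 32)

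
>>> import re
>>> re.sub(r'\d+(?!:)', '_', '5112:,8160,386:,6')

'_2:,_,_6:,_'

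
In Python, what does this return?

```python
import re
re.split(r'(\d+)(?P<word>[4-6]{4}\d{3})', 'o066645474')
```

The group in the pattern means `split` returns the separators' captures alongside the pieces.

['o', '06', '6645474', '']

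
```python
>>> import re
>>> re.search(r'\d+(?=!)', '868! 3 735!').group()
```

'868'

The `(?=…)`/`(?<=…)` assertion just peeks at neighbouring text; it doesn't advance the match position.
Unlike `match`, `search` isn't anchored — it looks for the pattern anywhere in the string.
The match spans [0:3] → '868'.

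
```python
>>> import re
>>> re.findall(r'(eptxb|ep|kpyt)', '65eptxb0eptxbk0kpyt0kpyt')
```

The regex engine tests alternatives in the order written; an earlier branch that matches wins even if a later one would match more.
Scanning left to right: at [2:7] match 'eptxb', group 1 = 'eptxb'; at [8:13] match 'eptxb', group 1 = 'eptxb'; at [15:19] match 'kpyt', group 1 = 'kpyt'; at [20:24] match 'kpyt', group 1 = 'kpyt'.
One capturing group, so `findall` returns just the captured substring from each match — 4 in all.

['eptxb', 'eptxb', 'kpyt', 'kpyt']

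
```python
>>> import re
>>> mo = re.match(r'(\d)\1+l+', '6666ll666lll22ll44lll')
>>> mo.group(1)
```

The match spans [0:6] → '6666ll'.
Captured: group 1 = '6'.

'6'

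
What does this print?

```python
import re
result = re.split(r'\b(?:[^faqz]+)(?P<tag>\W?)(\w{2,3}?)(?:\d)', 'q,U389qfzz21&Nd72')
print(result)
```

['q', '', '38', 'qfzz21', '', 'd7', '']

The pattern matches a word boundary (`\b`, zero-width); then one or more of any character except [faqz] (non-capturing group); then optionally a non-word character (captured as 'tag'); then 2 to 3 of a word character (lazy) (captured); then a digit (non-capturing group).
Matches to split on: at [1:6] → ',U389'; at [12:17] → '&Nd72'.
With a capturing group present, the delimiter's captured portion is kept in the result list.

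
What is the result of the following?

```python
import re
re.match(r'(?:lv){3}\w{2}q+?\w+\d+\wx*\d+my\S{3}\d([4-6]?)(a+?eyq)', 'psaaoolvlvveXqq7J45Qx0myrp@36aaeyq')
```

None

Pattern: the literal 'lv' repeated 3 times, then exactly 2 of a word character, then one or more of a literal 'q' (lazy); then one or more of a word character, then one or more of a digit; then a word character, then zero or more of the literal 'x', then one or more of a digit; then the literal 'my', then exactly 3 of a non-whitespace character, then a digit; then optionally a character in [4-6] (captured); then one or more of the literal 'a' (lazy), then the literal 'eyq' (captured).
`re.match` won't scan ahead — the pattern has to work from the very first character.
Here position 0 doesn't satisfy it, so the call returns None.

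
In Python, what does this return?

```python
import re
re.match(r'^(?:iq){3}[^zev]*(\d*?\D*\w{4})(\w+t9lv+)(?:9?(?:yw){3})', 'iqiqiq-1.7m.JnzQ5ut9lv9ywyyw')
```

This matches anchored at the start of the string; then the literal 'iq' repeated 3 times, then zero or more of any character except [zev]; then zero or more of a digit (lazy), then zero or more of a non-digit, then exactly 4 of a word character (captured); then one or more of a word character, then the literal 't9l', then one or more of the literal 'v' (captured); then optionally a literal '9', then the literal 'yw' repeated 3 times (non-capturing group).
`re.match` only tries the pattern at the start of the string.
Here the pattern fails at index 0, so the call returns None.

None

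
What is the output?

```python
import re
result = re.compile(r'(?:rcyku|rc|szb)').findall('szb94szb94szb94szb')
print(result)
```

['szb', 'szb', 'szb', 'szb']

Matches: at [0:3] → 'szb'; at [5:8] → 'szb'; at [10:13] → 'szb'; at [15:18] → 'szb'.
With no groups in the pattern, `findall` gives back each whole match — 4 here.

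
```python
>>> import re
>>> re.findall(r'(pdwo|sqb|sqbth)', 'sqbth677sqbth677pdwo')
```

['sqb', 'sqb', 'pdwo']

The regex engine tests alternatives in the order written; an earlier branch that matches wins even if a later one would match more.
Scanning left to right: at [0:3] match 'sqb', group 1 = 'sqb'; at [8:11] match 'sqb', group 1 = 'sqb'; at [16:20] match 'pdwo', group 1 = 'pdwo'.
One capturing group, so `findall` returns just the captured substring from each match — 3 in all.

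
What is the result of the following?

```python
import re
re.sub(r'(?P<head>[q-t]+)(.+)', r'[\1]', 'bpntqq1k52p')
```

This matches one or more of a character in [q-t] (captured as 'head'); then one or more of any character (captured).
Matches: at [3:11] → 'tqq1k52p'.
The replacement refers to a captured group, so each match is rewritten using its own captured text.

'bpn[tqq]'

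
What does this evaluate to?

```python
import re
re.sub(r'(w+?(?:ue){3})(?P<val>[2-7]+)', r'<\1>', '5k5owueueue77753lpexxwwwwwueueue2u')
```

Pattern: one or more of a literal 'w' (lazy), then the literal 'ue' repeated 3 times (captured); then one or more of a character in [2-7] (captured as 'val').
Matches: at [4:16] → 'wueueue77753'; at [21:33] → 'wwwwwueueue2'.
Each match is replaced using the text its own group 1 captured.

'5k5o<wueueue>lpexx<wwwwwueueue>u'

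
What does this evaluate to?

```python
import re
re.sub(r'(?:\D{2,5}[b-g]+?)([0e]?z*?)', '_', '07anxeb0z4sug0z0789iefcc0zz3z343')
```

This matches 2 to 5 of a non-digit, then one or more of a character in [b-g] (lazy) (non-capturing group); then optionally one of [0e], then zero or more of a literal 'z' (lazy) (captured).
With the lazy modifier that quantifier settles for the fewest repetitions that let the rest of the pattern succeed (the atoms after it are unaffected and can still be greedy).
Matches: at [2:8] → 'anxeb0'; at [10:14] → 'sug0'; at [19:25] → 'iefcc0'.
Each match is replaced by '_'.

'07_z4_z0789_zz3z343'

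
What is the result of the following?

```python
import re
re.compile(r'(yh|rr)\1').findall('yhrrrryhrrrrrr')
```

['rr', 'rr']

After group 1 captures some text, `\1` only succeeds where that same text appears again.
Matches: at [2:6] match 'rrrr', group 1 = 'rr'; at [8:12] match 'rrrr', group 1 = 'rr'.
`findall` collects group 1 from each match (2 total).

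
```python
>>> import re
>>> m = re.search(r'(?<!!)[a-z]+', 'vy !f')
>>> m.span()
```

(0, 2)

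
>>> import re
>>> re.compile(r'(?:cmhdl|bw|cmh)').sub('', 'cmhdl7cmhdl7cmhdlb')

`|` is ordered: at each position the engine commits to the first alternative that works.
Matches: at [0:5] → 'cmhdl'; at [6:11] → 'cmhdl'; at [12:17] → 'cmhdl'.
`sub` substitutes '' at each match site.

'77b'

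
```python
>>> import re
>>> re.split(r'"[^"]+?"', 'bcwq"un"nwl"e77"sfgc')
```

['bcwq', 'nwl', 'sfgc']

Matches to split on: at [4:8] → '"un"'; at [11:16] → '"e77"'.
The string is cut at each match, leaving 3 pieces.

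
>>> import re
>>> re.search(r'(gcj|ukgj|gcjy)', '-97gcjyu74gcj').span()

Branches in `(...|...)` are attempted left-to-right; the first branch that allows the whole pattern to succeed is taken.
`re.search` tries every starting position until one works.
The match spans [3:6] → 'gcj'.
Captured: group 1 = 'gcj'.

(3, 6)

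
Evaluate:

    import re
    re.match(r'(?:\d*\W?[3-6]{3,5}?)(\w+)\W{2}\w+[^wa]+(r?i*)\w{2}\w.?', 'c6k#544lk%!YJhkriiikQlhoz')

None

With `match`, the pattern is implicitly anchored at the beginning.
Here position 0 doesn't satisfy it, so the call returns None.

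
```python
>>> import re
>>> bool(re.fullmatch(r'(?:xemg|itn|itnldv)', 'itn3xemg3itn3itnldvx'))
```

False

`re.fullmatch` requires the pattern to consume the entire string.
Here the string isn't matched end-to-end, so the call returns None, and `bool(None)` is False.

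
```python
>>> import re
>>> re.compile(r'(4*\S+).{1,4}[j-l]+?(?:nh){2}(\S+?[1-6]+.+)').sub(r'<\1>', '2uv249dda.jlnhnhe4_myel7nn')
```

Pattern: zero or more of a literal '4', then one or more of a non-whitespace character (captured); then 1 to 4 of any character, then one or more of a character in [j-l] (lazy), then the literal 'nh' repeated 2 times; then one or more of a non-whitespace character (lazy), then one or more of a character in [1-6], then one or more of any character (captured).
The replacement refers to a captured group, so each match is rewritten using its own captured text.

'<2uv249dda.>'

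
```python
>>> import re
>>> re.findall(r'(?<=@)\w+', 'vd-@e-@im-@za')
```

The positive lookaround only admits positions where the adjacent text matches; those characters stay outside the span.
Since nothing is captured, `findall` lists the 3 matched substrings directly.

['e', 'im', 'za']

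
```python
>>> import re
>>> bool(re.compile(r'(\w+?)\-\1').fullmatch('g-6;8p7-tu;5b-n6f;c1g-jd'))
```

False

`re.fullmatch` is like wrapping the pattern in `^…$` (in single-line mode).
Here the string isn't matched end-to-end, so the call returns None, and `bool(None)` is False.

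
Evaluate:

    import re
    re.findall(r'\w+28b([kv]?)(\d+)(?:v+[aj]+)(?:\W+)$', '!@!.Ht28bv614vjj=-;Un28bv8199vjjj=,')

Pattern: one or more of a word character, then the literal '28b'; then optionally one of [kv] (captured); then one or more of a digit (captured); then one or more of the literal 'v', then one or more of one of [aj] (non-capturing group); then one or more of a non-word character (non-capturing group); then anchored at the end.
Scanning left to right: at [19:35] match 'Un28bv8199vjjj=,', groups = ('v', '8199').
`findall` packs the 2 group values into a tuple for every match.

[('v', '8199')]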